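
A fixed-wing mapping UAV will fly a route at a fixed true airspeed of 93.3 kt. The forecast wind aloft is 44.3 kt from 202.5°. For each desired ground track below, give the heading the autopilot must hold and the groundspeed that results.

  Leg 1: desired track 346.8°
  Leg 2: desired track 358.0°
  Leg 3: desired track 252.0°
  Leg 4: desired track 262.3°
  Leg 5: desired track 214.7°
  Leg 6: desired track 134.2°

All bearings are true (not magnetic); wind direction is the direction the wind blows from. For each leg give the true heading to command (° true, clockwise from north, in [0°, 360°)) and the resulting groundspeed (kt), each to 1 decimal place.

Leg 1: desired track 346.8°; wind correction -16.1° → command heading 330.7°, groundspeed 125.6 kt
Leg 2: desired track 358.0°; wind correction -11.4° → command heading 346.6°, groundspeed 131.8 kt
Leg 3: desired track 252.0°; wind correction -21.2° → command heading 230.8°, groundspeed 58.2 kt
Leg 4: desired track 262.3°; wind correction -24.2° → command heading 238.1°, groundspeed 62.8 kt
Leg 5: desired track 214.7°; wind correction -5.8° → command heading 208.9°, groundspeed 49.5 kt
Leg 6: desired track 134.2°; wind correction +26.2° → command heading 160.4°, groundspeed 67.4 kt

Leg 1: heading=330.7°, groundspeed=125.6 kt
Leg 2: heading=346.6°, groundspeed=131.8 kt
Leg 3: heading=230.8°, groundspeed=58.2 kt
Leg 4: heading=238.1°, groundspeed=62.8 kt
Leg 5: heading=208.9°, groundspeed=49.5 kt
Leg 6: heading=160.4°, groundspeed=67.4 kt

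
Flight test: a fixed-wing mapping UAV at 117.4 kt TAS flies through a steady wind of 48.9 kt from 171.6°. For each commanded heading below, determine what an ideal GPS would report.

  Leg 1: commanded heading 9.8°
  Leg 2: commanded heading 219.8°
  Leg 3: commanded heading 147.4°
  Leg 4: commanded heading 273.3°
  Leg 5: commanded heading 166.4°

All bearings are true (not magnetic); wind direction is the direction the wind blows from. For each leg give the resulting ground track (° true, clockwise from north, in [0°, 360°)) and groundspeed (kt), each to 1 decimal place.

Leg 1: heading 9.8°; drift -5.3° → track 4.5°, groundspeed 164.6 kt
Leg 2: heading 219.8°; drift +23.3° → track 243.1°, groundspeed 92.3 kt
Leg 3: heading 147.4°; drift -15.4° → track 132.0°, groundspeed 75.5 kt
Leg 4: heading 273.3°; drift +20.6° → track 293.9°, groundspeed 136.0 kt
Leg 5: heading 166.4°; drift -3.7° → track 162.7°, groundspeed 68.8 kt

Leg 1: track=4.5°, groundspeed=164.6 kt
Leg 2: track=243.1°, groundspeed=92.3 kt
Leg 3: track=132.0°, groundspeed=75.5 kt
Leg 4: track=293.9°, groundspeed=136.0 kt
Leg 5: track=162.7°, groundspeed=68.8 kt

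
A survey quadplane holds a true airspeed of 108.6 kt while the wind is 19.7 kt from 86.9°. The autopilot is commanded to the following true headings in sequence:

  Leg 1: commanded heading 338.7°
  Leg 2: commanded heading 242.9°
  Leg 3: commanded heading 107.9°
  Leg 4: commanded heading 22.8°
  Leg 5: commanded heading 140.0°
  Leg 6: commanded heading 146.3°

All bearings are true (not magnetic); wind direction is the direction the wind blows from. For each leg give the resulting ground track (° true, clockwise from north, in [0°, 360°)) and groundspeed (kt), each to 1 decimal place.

Leg 1: heading 338.7°; drift -9.3° → track 329.4°, groundspeed 116.3 kt
Leg 2: heading 242.9°; drift +3.6° → track 246.5°, groundspeed 126.9 kt
Leg 3: heading 107.9°; drift +4.5° → track 112.4°, groundspeed 90.5 kt
Leg 4: heading 22.8°; drift -10.0° → track 12.8°, groundspeed 101.6 kt
Leg 5: heading 140.0°; drift +9.2° → track 149.2°, groundspeed 98.0 kt
Leg 6: heading 146.3°; drift +9.8° → track 156.1°, groundspeed 100.0 kt

Leg 1: track=329.4°, groundspeed=116.3 kt
Leg 2: track=246.5°, groundspeed=126.9 kt
Leg 3: track=112.4°, groundspeed=90.5 kt
Leg 4: track=12.8°, groundspeed=101.6 kt
Leg 5: track=149.2°, groundspeed=98.0 kt
Leg 6: track=156.1°, groundspeed=100.0 kt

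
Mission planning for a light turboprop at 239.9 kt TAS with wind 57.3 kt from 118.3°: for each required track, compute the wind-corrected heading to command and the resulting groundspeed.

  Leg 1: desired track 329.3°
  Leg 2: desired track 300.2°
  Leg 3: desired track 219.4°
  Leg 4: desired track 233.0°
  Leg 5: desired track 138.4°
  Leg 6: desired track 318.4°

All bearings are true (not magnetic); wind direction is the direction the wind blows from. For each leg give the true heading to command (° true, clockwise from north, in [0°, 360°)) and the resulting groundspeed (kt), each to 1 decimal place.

Leg 1: heading=336.4°, groundspeed=287.2 kt
Leg 2: heading=300.7°, groundspeed=297.2 kt
Leg 3: heading=205.8°, groundspeed=244.2 kt
Leg 4: heading=220.5°, groundspeed=258.1 kt
Leg 5: heading=133.7°, groundspeed=185.3 kt
Leg 6: heading=323.1°, groundspeed=292.9 kt

Leg 1: desired track 329.3°; wind correction +7.1° → command heading 336.4°, groundspeed 287.2 kt
Leg 2: desired track 300.2°; wind correction +0.5° → command heading 300.7°, groundspeed 297.2 kt
Leg 3: desired track 219.4°; wind correction -13.6° → command heading 205.8°, groundspeed 244.2 kt
Leg 4: desired track 233.0°; wind correction -12.5° → command heading 220.5°, groundspeed 258.1 kt
Leg 5: desired track 138.4°; wind correction -4.7° → command heading 133.7°, groundspeed 185.3 kt
Leg 6: desired track 318.4°; wind correction +4.7° → command heading 323.1°, groundspeed 292.9 kt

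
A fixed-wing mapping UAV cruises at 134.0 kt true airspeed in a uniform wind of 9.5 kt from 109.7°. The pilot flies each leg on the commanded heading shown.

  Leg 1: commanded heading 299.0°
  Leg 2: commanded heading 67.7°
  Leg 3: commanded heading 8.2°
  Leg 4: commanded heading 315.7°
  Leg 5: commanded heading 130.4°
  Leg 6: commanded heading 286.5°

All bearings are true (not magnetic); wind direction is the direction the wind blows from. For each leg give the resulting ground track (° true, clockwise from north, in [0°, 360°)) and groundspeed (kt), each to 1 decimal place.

Leg 1: heading 299.0°; drift -0.6° → track 298.4°, groundspeed 143.4 kt
Leg 2: heading 67.7°; drift -2.9° → track 64.8°, groundspeed 127.1 kt
Leg 3: heading 8.2°; drift -3.9° → track 4.3°, groundspeed 136.2 kt
Leg 4: heading 315.7°; drift -1.7° → track 314.0°, groundspeed 142.6 kt
Leg 5: heading 130.4°; drift +1.5° → track 131.9°, groundspeed 125.2 kt
Leg 6: heading 286.5°; drift +0.2° → track 286.7°, groundspeed 143.5 kt

Leg 1: track=298.4°, groundspeed=143.4 kt
Leg 2: track=64.8°, groundspeed=127.1 kt
Leg 3: track=4.3°, groundspeed=136.2 kt
Leg 4: track=314.0°, groundspeed=142.6 kt
Leg 5: track=131.9°, groundspeed=125.2 kt
Leg 6: track=286.7°, groundspeed=143.5 kt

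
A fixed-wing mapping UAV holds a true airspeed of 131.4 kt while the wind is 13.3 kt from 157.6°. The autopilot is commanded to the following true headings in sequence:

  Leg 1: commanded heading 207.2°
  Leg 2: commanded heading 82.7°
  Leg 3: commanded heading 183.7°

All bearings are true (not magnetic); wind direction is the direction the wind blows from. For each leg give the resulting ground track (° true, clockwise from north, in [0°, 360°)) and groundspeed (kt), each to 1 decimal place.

Leg 1: heading 207.2°; drift +4.7° → track 211.9°, groundspeed 123.2 kt
Leg 2: heading 82.7°; drift -5.7° → track 77.0°, groundspeed 128.6 kt
Leg 3: heading 183.7°; drift +2.8° → track 186.5°, groundspeed 119.6 kt

Leg 1: track=211.9°, groundspeed=123.2 kt
Leg 2: track=77.0°, groundspeed=128.6 kt
Leg 3: track=186.5°, groundspeed=119.6 kt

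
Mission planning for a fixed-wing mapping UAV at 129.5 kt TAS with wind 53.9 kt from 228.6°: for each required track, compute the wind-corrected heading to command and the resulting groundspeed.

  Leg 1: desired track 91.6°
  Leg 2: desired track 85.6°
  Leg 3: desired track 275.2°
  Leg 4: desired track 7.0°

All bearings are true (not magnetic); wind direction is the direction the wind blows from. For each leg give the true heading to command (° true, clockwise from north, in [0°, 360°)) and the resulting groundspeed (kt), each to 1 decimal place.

Leg 1: desired track 91.6°; wind correction +16.5° → command heading 108.1°, groundspeed 163.6 kt
Leg 2: desired track 85.6°; wind correction +14.5° → command heading 100.1°, groundspeed 168.4 kt
Leg 3: desired track 275.2°; wind correction -17.6° → command heading 257.6°, groundspeed 86.4 kt
Leg 4: desired track 7.0°; wind correction -16.0° → command heading 351.0°, groundspeed 164.8 kt

Leg 1: heading=108.1°, groundspeed=163.6 kt
Leg 2: heading=100.1°, groundspeed=168.4 kt
Leg 3: heading=257.6°, groundspeed=86.4 kt
Leg 4: heading=351.0°, groundspeed=164.8 kt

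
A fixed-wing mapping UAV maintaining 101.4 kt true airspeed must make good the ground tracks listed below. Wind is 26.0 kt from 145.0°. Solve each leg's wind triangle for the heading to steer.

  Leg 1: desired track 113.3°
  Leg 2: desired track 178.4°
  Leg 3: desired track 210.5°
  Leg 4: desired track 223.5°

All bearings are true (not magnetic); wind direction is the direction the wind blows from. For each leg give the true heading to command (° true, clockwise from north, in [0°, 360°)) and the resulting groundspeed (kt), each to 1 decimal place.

Leg 1: heading=121.0°, groundspeed=78.4 kt
Leg 2: heading=170.3°, groundspeed=78.7 kt
Leg 3: heading=197.0°, groundspeed=87.8 kt
Leg 4: heading=208.9°, groundspeed=93.0 kt

Leg 1: desired track 113.3°; wind correction +7.7° → command heading 121.0°, groundspeed 78.4 kt
Leg 2: desired track 178.4°; wind correction -8.1° → command heading 170.3°, groundspeed 78.7 kt
Leg 3: desired track 210.5°; wind correction -13.5° → command heading 197.0°, groundspeed 87.8 kt
Leg 4: desired track 223.5°; wind correction -14.6° → command heading 208.9°, groundspeed 93.0 kt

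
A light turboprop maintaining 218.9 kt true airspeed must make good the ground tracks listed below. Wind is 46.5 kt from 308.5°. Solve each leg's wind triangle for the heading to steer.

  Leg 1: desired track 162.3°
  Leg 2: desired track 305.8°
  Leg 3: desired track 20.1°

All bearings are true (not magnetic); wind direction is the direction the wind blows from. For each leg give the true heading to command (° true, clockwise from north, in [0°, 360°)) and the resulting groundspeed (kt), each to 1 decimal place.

Leg 1: heading=169.1°, groundspeed=256.0 kt
Leg 2: heading=306.4°, groundspeed=172.4 kt
Leg 3: heading=8.5°, groundspeed=199.7 kt

Leg 1: desired track 162.3°; wind correction +6.8° → command heading 169.1°, groundspeed 256.0 kt
Leg 2: desired track 305.8°; wind correction +0.6° → command heading 306.4°, groundspeed 172.4 kt
Leg 3: desired track 20.1°; wind correction -11.6° → command heading 8.5°, groundspeed 199.7 kt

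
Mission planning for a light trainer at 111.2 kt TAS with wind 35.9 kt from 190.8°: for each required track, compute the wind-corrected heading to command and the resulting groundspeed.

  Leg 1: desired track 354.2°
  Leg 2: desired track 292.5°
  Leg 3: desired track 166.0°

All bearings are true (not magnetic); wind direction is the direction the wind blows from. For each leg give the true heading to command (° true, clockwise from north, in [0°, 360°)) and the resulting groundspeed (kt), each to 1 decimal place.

Leg 1: heading=348.9°, groundspeed=145.1 kt
Leg 2: heading=274.1°, groundspeed=112.8 kt
Leg 3: heading=173.8°, groundspeed=77.6 kt

Leg 1: desired track 354.2°; wind correction -5.3° → command heading 348.9°, groundspeed 145.1 kt
Leg 2: desired track 292.5°; wind correction -18.4° → command heading 274.1°, groundspeed 112.8 kt
Leg 3: desired track 166.0°; wind correction +7.8° → command heading 173.8°, groundspeed 77.6 kt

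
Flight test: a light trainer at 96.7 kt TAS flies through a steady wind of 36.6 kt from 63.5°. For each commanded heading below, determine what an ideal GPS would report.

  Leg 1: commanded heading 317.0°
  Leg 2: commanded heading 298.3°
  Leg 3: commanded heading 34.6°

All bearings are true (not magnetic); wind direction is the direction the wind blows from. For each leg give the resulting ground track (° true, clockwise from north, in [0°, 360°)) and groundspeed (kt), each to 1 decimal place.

Leg 1: heading 317.0°; drift -18.1° → track 298.9°, groundspeed 112.7 kt
Leg 2: heading 298.3°; drift -14.2° → track 284.1°, groundspeed 121.5 kt
Leg 3: heading 34.6°; drift -15.3° → track 19.3°, groundspeed 67.0 kt

Leg 1: track=298.9°, groundspeed=112.7 kt
Leg 2: track=284.1°, groundspeed=121.5 kt
Leg 3: track=19.3°, groundspeed=67.0 kt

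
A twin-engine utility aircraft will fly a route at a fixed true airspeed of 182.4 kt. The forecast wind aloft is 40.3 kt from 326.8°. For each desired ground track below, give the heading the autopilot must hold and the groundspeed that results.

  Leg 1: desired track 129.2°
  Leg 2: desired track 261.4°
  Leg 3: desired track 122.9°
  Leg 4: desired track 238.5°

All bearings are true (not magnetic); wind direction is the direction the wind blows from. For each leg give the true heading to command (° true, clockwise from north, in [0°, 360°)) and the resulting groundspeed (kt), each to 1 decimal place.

Leg 1: heading=125.4°, groundspeed=220.4 kt
Leg 2: heading=273.0°, groundspeed=161.9 kt
Leg 3: heading=117.8°, groundspeed=218.5 kt
Leg 4: heading=251.3°, groundspeed=176.7 kt

Leg 1: desired track 129.2°; wind correction -3.8° → command heading 125.4°, groundspeed 220.4 kt
Leg 2: desired track 261.4°; wind correction +11.6° → command heading 273.0°, groundspeed 161.9 kt
Leg 3: desired track 122.9°; wind correction -5.1° → command heading 117.8°, groundspeed 218.5 kt
Leg 4: desired track 238.5°; wind correction +12.8° → command heading 251.3°, groundspeed 176.7 kt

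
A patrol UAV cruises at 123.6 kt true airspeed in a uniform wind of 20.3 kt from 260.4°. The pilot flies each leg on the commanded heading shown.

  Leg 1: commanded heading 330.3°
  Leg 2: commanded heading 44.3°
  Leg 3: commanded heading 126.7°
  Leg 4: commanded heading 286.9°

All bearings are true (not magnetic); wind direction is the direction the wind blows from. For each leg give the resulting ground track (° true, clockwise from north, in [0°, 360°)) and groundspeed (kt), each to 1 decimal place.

Leg 1: heading 330.3°; drift +9.3° → track 339.6°, groundspeed 118.2 kt
Leg 2: heading 44.3°; drift +4.9° → track 49.2°, groundspeed 140.5 kt
Leg 3: heading 126.7°; drift -6.1° → track 120.6°, groundspeed 138.4 kt
Leg 4: heading 286.9°; drift +4.9° → track 291.8°, groundspeed 105.8 kt

Leg 1: track=339.6°, groundspeed=118.2 kt
Leg 2: track=49.2°, groundspeed=140.5 kt
Leg 3: track=120.6°, groundspeed=138.4 kt
Leg 4: track=291.8°, groundspeed=105.8 kt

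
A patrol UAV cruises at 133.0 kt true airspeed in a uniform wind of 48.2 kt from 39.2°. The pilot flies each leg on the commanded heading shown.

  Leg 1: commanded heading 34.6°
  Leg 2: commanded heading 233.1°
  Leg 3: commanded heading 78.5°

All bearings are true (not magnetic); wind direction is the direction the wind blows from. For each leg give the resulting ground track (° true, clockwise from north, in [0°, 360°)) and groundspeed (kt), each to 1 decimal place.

Leg 1: track=32.0°, groundspeed=85.0 kt
Leg 2: track=229.4°, groundspeed=180.2 kt
Leg 3: track=96.2°, groundspeed=100.5 kt

Leg 1: heading 34.6°; drift -2.6° → track 32.0°, groundspeed 85.0 kt
Leg 2: heading 233.1°; drift -3.7° → track 229.4°, groundspeed 180.2 kt
Leg 3: heading 78.5°; drift +17.7° → track 96.2°, groundspeed 100.5 kt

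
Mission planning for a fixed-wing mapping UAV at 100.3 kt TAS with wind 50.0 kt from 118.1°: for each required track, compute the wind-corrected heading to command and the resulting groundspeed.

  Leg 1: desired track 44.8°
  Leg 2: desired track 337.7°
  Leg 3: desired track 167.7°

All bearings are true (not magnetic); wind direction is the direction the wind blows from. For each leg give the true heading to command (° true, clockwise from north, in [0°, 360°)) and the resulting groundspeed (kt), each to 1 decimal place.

Leg 1: desired track 44.8°; wind correction +28.5° → command heading 73.3°, groundspeed 73.8 kt
Leg 2: desired track 337.7°; wind correction +18.5° → command heading 356.2°, groundspeed 133.6 kt
Leg 3: desired track 167.7°; wind correction -22.3° → command heading 145.4°, groundspeed 60.4 kt

Leg 1: heading=73.3°, groundspeed=73.8 kt
Leg 2: heading=356.2°, groundspeed=133.6 kt
Leg 3: heading=145.4°, groundspeed=60.4 kt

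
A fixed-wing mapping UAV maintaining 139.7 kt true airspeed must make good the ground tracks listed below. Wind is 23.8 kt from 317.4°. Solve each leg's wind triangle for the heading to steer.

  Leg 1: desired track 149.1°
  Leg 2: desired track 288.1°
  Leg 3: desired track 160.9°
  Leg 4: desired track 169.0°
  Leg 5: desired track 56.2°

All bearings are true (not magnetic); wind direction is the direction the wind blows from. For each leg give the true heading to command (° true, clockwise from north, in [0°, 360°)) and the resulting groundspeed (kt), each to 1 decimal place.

Leg 1: desired track 149.1°; wind correction +2.0° → command heading 151.1°, groundspeed 162.9 kt
Leg 2: desired track 288.1°; wind correction +4.8° → command heading 292.9°, groundspeed 118.5 kt
Leg 3: desired track 160.9°; wind correction +3.9° → command heading 164.8°, groundspeed 161.2 kt
Leg 4: desired track 169.0°; wind correction +5.1° → command heading 174.1°, groundspeed 159.4 kt
Leg 5: desired track 56.2°; wind correction -9.7° → command heading 46.5°, groundspeed 141.3 kt

Leg 1: heading=151.1°, groundspeed=162.9 kt
Leg 2: heading=292.9°, groundspeed=118.5 kt
Leg 3: heading=164.8°, groundspeed=161.2 kt
Leg 4: heading=174.1°, groundspeed=159.4 kt
Leg 5: heading=46.5°, groundspeed=141.3 kt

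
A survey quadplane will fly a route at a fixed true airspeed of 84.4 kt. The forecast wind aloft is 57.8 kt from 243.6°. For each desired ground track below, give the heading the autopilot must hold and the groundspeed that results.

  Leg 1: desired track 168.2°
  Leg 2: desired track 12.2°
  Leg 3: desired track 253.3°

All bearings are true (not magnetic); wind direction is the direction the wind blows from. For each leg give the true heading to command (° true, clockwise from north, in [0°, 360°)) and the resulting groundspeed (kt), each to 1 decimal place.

Leg 1: desired track 168.2°; wind correction +41.5° → command heading 209.7°, groundspeed 48.6 kt
Leg 2: desired track 12.2°; wind correction -32.4° → command heading 339.8°, groundspeed 107.4 kt
Leg 3: desired track 253.3°; wind correction -6.6° → command heading 246.7°, groundspeed 26.9 kt

Leg 1: heading=209.7°, groundspeed=48.6 kt
Leg 2: heading=339.8°, groundspeed=107.4 kt
Leg 3: heading=246.7°, groundspeed=26.9 kt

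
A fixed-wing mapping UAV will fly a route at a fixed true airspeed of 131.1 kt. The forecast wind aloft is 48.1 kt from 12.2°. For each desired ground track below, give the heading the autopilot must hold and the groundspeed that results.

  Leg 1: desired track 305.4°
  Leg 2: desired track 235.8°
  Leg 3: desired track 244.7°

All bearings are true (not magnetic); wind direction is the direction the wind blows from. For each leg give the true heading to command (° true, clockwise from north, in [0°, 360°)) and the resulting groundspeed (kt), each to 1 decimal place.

Leg 1: heading=325.1°, groundspeed=104.5 kt
Leg 2: heading=250.5°, groundspeed=161.7 kt
Leg 3: heading=261.6°, groundspeed=154.7 kt

Leg 1: desired track 305.4°; wind correction +19.7° → command heading 325.1°, groundspeed 104.5 kt
Leg 2: desired track 235.8°; wind correction +14.7° → command heading 250.5°, groundspeed 161.7 kt
Leg 3: desired track 244.7°; wind correction +16.9° → command heading 261.6°, groundspeed 154.7 kt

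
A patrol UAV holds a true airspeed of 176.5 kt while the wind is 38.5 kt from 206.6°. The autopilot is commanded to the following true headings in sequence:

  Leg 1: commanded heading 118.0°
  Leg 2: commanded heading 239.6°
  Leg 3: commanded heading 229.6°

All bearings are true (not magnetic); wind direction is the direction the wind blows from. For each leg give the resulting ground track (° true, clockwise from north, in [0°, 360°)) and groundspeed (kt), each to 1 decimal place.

Leg 1: heading 118.0°; drift -12.4° → track 105.6°, groundspeed 179.7 kt
Leg 2: heading 239.6°; drift +8.3° → track 247.9°, groundspeed 145.7 kt
Leg 3: heading 229.6°; drift +6.1° → track 235.7°, groundspeed 141.9 kt

Leg 1: track=105.6°, groundspeed=179.7 kt
Leg 2: track=247.9°, groundspeed=145.7 kt
Leg 3: track=235.7°, groundspeed=141.9 kt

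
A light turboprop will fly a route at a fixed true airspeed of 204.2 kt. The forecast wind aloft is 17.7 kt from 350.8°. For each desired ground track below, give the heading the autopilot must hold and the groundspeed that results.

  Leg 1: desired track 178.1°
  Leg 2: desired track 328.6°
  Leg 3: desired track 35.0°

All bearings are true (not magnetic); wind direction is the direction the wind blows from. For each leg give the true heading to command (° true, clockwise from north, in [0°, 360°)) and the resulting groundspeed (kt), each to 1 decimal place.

Leg 1: desired track 178.1°; wind correction +0.6° → command heading 178.7°, groundspeed 221.7 kt
Leg 2: desired track 328.6°; wind correction +1.9° → command heading 330.5°, groundspeed 187.7 kt
Leg 3: desired track 35.0°; wind correction -3.5° → command heading 31.5°, groundspeed 191.1 kt

Leg 1: heading=178.7°, groundspeed=221.7 kt
Leg 2: heading=330.5°, groundspeed=187.7 kt
Leg 3: heading=31.5°, groundspeed=191.1 kt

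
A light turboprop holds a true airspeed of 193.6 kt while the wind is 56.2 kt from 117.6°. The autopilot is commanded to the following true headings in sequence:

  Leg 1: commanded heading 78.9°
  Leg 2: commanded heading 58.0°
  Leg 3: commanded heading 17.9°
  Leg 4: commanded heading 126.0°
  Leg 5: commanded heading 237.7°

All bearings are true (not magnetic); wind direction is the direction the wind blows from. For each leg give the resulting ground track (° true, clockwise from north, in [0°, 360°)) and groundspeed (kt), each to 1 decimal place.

Leg 1: heading 78.9°; drift -13.2° → track 65.7°, groundspeed 153.8 kt
Leg 2: heading 58.0°; drift -16.4° → track 41.6°, groundspeed 172.1 kt
Leg 3: heading 17.9°; drift -15.3° → track 2.6°, groundspeed 210.5 kt
Leg 4: heading 126.0°; drift +3.4° → track 129.4°, groundspeed 138.2 kt
Leg 5: heading 237.7°; drift +12.4° → track 250.1°, groundspeed 227.1 kt

Leg 1: track=65.7°, groundspeed=153.8 kt
Leg 2: track=41.6°, groundspeed=172.1 kt
Leg 3: track=2.6°, groundspeed=210.5 kt
Leg 4: track=129.4°, groundspeed=138.2 kt
Leg 5: track=250.1°, groundspeed=227.1 kt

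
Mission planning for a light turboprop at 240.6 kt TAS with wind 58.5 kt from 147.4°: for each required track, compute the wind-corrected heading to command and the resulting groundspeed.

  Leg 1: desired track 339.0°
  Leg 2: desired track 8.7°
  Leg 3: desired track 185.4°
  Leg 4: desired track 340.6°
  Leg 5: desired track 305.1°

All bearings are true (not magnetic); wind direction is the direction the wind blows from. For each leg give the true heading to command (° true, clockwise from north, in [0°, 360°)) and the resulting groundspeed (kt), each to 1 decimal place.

Leg 1: heading=341.8°, groundspeed=297.6 kt
Leg 2: heading=17.9°, groundspeed=281.4 kt
Leg 3: heading=176.8°, groundspeed=191.8 kt
Leg 4: heading=343.8°, groundspeed=297.2 kt
Leg 5: heading=299.8°, groundspeed=293.7 kt

Leg 1: desired track 339.0°; wind correction +2.8° → command heading 341.8°, groundspeed 297.6 kt
Leg 2: desired track 8.7°; wind correction +9.2° → command heading 17.9°, groundspeed 281.4 kt
Leg 3: desired track 185.4°; wind correction -8.6° → command heading 176.8°, groundspeed 191.8 kt
Leg 4: desired track 340.6°; wind correction +3.2° → command heading 343.8°, groundspeed 297.2 kt
Leg 5: desired track 305.1°; wind correction -5.3° → command heading 299.8°, groundspeed 293.7 kt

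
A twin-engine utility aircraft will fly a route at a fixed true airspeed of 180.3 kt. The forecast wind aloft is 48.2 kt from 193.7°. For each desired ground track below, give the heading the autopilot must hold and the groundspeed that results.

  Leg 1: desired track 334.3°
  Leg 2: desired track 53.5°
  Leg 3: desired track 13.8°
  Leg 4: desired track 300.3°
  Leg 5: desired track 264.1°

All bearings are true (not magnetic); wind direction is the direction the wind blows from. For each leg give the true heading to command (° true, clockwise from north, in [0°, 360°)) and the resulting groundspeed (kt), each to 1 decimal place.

Leg 1: heading=324.5°, groundspeed=214.9 kt
Leg 2: heading=63.4°, groundspeed=214.7 kt
Leg 3: heading=13.8°, groundspeed=228.5 kt
Leg 4: heading=285.5°, groundspeed=188.1 kt
Leg 5: heading=249.5°, groundspeed=158.3 kt

Leg 1: desired track 334.3°; wind correction -9.8° → command heading 324.5°, groundspeed 214.9 kt
Leg 2: desired track 53.5°; wind correction +9.9° → command heading 63.4°, groundspeed 214.7 kt
Leg 3: desired track 13.8°; wind correction +0.0° → command heading 13.8°, groundspeed 228.5 kt
Leg 4: desired track 300.3°; wind correction -14.8° → command heading 285.5°, groundspeed 188.1 kt
Leg 5: desired track 264.1°; wind correction -14.6° → command heading 249.5°, groundspeed 158.3 kt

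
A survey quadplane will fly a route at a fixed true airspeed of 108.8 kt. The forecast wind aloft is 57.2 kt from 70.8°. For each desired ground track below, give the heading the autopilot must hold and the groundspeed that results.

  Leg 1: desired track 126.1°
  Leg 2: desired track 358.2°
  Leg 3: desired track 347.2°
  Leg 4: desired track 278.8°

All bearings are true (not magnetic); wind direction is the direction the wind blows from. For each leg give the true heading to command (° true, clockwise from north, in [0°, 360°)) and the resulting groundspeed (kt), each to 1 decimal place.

Leg 1: desired track 126.1°; wind correction -25.6° → command heading 100.5°, groundspeed 65.5 kt
Leg 2: desired track 358.2°; wind correction +30.1° → command heading 28.3°, groundspeed 77.0 kt
Leg 3: desired track 347.2°; wind correction +31.5° → command heading 18.7°, groundspeed 86.4 kt
Leg 4: desired track 278.8°; wind correction +14.3° → command heading 293.1°, groundspeed 155.9 kt

Leg 1: heading=100.5°, groundspeed=65.5 kt
Leg 2: heading=28.3°, groundspeed=77.0 kt
Leg 3: heading=18.7°, groundspeed=86.4 kt
Leg 4: heading=293.1°, groundspeed=155.9 kt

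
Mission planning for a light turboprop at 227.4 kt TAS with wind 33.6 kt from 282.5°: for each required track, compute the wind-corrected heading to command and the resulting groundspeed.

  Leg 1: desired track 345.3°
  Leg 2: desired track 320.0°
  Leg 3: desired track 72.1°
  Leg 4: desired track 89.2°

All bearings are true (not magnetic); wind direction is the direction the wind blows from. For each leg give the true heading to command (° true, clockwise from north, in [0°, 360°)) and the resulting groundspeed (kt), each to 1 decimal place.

Leg 1: desired track 345.3°; wind correction -7.6° → command heading 337.7°, groundspeed 210.1 kt
Leg 2: desired track 320.0°; wind correction -5.2° → command heading 314.8°, groundspeed 199.8 kt
Leg 3: desired track 72.1°; wind correction -4.3° → command heading 67.8°, groundspeed 255.7 kt
Leg 4: desired track 89.2°; wind correction -1.9° → command heading 87.3°, groundspeed 260.0 kt

Leg 1: heading=337.7°, groundspeed=210.1 kt
Leg 2: heading=314.8°, groundspeed=199.8 kt
Leg 3: heading=67.8°, groundspeed=255.7 kt
Leg 4: heading=87.3°, groundspeed=260.0 kt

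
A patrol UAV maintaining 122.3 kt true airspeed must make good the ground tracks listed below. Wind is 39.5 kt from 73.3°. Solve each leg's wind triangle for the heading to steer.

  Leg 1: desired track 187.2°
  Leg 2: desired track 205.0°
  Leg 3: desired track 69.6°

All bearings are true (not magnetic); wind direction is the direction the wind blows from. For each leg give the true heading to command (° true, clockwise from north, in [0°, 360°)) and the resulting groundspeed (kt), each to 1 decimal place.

Leg 1: desired track 187.2°; wind correction -17.2° → command heading 170.0°, groundspeed 132.8 kt
Leg 2: desired track 205.0°; wind correction -14.0° → command heading 191.0°, groundspeed 145.0 kt
Leg 3: desired track 69.6°; wind correction +1.2° → command heading 70.8°, groundspeed 82.9 kt

Leg 1: heading=170.0°, groundspeed=132.8 kt
Leg 2: heading=191.0°, groundspeed=145.0 kt
Leg 3: heading=70.8°, groundspeed=82.9 kt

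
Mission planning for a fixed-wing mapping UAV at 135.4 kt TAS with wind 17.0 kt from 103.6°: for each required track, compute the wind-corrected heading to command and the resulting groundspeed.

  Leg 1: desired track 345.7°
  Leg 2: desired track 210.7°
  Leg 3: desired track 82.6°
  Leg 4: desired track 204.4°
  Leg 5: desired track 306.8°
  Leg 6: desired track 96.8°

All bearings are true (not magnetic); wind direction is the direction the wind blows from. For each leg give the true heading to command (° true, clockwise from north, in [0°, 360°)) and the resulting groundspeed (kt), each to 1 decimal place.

Leg 1: heading=352.1°, groundspeed=142.5 kt
Leg 2: heading=203.8°, groundspeed=139.4 kt
Leg 3: heading=85.2°, groundspeed=119.4 kt
Leg 4: heading=197.3°, groundspeed=137.6 kt
Leg 5: heading=309.6°, groundspeed=150.9 kt
Leg 6: heading=97.7°, groundspeed=118.5 kt

Leg 1: desired track 345.7°; wind correction +6.4° → command heading 352.1°, groundspeed 142.5 kt
Leg 2: desired track 210.7°; wind correction -6.9° → command heading 203.8°, groundspeed 139.4 kt
Leg 3: desired track 82.6°; wind correction +2.6° → command heading 85.2°, groundspeed 119.4 kt
Leg 4: desired track 204.4°; wind correction -7.1° → command heading 197.3°, groundspeed 137.6 kt
Leg 5: desired track 306.8°; wind correction +2.8° → command heading 309.6°, groundspeed 150.9 kt
Leg 6: desired track 96.8°; wind correction +0.9° → command heading 97.7°, groundspeed 118.5 kt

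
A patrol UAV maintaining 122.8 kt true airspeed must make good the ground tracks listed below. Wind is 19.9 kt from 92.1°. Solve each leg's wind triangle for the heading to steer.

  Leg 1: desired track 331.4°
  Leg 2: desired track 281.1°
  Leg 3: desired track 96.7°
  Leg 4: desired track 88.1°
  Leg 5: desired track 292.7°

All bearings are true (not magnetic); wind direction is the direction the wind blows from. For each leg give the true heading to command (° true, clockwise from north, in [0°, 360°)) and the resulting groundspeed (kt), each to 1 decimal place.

Leg 1: desired track 331.4°; wind correction +8.0° → command heading 339.4°, groundspeed 131.8 kt
Leg 2: desired track 281.1°; wind correction +1.5° → command heading 282.6°, groundspeed 142.4 kt
Leg 3: desired track 96.7°; wind correction -0.7° → command heading 96.0°, groundspeed 103.0 kt
Leg 4: desired track 88.1°; wind correction +0.6° → command heading 88.7°, groundspeed 102.9 kt
Leg 5: desired track 292.7°; wind correction +3.3° → command heading 296.0°, groundspeed 141.2 kt

Leg 1: heading=339.4°, groundspeed=131.8 kt
Leg 2: heading=282.6°, groundspeed=142.4 kt
Leg 3: heading=96.0°, groundspeed=103.0 kt
Leg 4: heading=88.7°, groundspeed=102.9 kt
Leg 5: heading=296.0°, groundspeed=141.2 kt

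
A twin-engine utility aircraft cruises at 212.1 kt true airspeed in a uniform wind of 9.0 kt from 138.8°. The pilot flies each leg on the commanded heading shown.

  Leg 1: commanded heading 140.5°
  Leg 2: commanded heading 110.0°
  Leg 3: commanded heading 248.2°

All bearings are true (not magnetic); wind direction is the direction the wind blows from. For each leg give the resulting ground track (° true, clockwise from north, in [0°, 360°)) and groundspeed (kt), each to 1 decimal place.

Leg 1: track=140.6°, groundspeed=203.1 kt
Leg 2: track=108.8°, groundspeed=204.3 kt
Leg 3: track=250.5°, groundspeed=215.3 kt

Leg 1: heading 140.5°; drift +0.1° → track 140.6°, groundspeed 203.1 kt
Leg 2: heading 110.0°; drift -1.2° → track 108.8°, groundspeed 204.3 kt
Leg 3: heading 248.2°; drift +2.3° → track 250.5°, groundspeed 215.3 kt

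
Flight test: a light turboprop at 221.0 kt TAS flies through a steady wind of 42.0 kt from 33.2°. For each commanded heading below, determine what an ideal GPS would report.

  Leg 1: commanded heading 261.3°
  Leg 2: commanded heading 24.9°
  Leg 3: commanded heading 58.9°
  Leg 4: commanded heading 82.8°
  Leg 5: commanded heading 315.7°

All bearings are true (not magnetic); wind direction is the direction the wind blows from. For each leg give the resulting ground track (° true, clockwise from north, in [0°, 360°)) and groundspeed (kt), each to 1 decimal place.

Leg 1: track=254.1°, groundspeed=251.0 kt
Leg 2: track=23.0°, groundspeed=179.5 kt
Leg 3: track=64.6°, groundspeed=184.1 kt
Leg 4: track=92.2°, groundspeed=196.4 kt
Leg 5: track=304.7°, groundspeed=215.8 kt

Leg 1: heading 261.3°; drift -7.2° → track 254.1°, groundspeed 251.0 kt
Leg 2: heading 24.9°; drift -1.9° → track 23.0°, groundspeed 179.5 kt
Leg 3: heading 58.9°; drift +5.7° → track 64.6°, groundspeed 184.1 kt
Leg 4: heading 82.8°; drift +9.4° → track 92.2°, groundspeed 196.4 kt
Leg 5: heading 315.7°; drift -11.0° → track 304.7°, groundspeed 215.8 kt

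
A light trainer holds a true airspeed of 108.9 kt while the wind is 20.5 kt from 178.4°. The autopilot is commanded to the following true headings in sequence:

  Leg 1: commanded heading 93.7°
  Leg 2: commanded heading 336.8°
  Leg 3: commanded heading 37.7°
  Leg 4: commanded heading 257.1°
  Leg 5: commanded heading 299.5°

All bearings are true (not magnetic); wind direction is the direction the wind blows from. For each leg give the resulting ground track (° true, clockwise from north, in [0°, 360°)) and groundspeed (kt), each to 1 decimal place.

Leg 1: track=82.9°, groundspeed=108.9 kt
Leg 2: track=340.2°, groundspeed=128.2 kt
Leg 3: track=31.8°, groundspeed=125.4 kt
Leg 4: track=268.0°, groundspeed=106.8 kt
Leg 5: track=307.9°, groundspeed=120.8 kt

Leg 1: heading 93.7°; drift -10.8° → track 82.9°, groundspeed 108.9 kt
Leg 2: heading 336.8°; drift +3.4° → track 340.2°, groundspeed 128.2 kt
Leg 3: heading 37.7°; drift -5.9° → track 31.8°, groundspeed 125.4 kt
Leg 4: heading 257.1°; drift +10.9° → track 268.0°, groundspeed 106.8 kt
Leg 5: heading 299.5°; drift +8.4° → track 307.9°, groundspeed 120.8 kt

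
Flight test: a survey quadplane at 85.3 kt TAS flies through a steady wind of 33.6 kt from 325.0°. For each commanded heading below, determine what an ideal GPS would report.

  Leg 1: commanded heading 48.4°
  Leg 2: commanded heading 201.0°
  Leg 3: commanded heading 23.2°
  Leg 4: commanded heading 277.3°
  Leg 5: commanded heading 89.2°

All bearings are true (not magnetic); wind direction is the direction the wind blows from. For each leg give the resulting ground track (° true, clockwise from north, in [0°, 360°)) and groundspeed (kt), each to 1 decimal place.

Leg 1: heading 48.4°; drift +22.3° → track 70.7°, groundspeed 88.0 kt
Leg 2: heading 201.0°; drift -15.0° → track 186.0°, groundspeed 107.8 kt
Leg 3: heading 23.2°; drift +22.9° → track 46.1°, groundspeed 73.4 kt
Leg 4: heading 277.3°; drift -21.6° → track 255.7°, groundspeed 67.4 kt
Leg 5: heading 89.2°; drift +14.9° → track 104.1°, groundspeed 107.8 kt

Leg 1: track=70.7°, groundspeed=88.0 kt
Leg 2: track=186.0°, groundspeed=107.8 kt
Leg 3: track=46.1°, groundspeed=73.4 kt
Leg 4: track=255.7°, groundspeed=67.4 kt
Leg 5: track=104.1°, groundspeed=107.8 kt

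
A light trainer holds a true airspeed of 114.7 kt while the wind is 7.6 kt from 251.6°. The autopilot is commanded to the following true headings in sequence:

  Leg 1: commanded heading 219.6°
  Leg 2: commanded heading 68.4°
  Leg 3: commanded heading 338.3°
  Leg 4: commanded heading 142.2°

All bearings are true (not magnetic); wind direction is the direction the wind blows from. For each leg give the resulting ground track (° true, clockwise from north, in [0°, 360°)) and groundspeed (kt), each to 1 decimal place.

Leg 1: heading 219.6°; drift -2.1° → track 217.5°, groundspeed 108.3 kt
Leg 2: heading 68.4°; drift +0.2° → track 68.6°, groundspeed 122.3 kt
Leg 3: heading 338.3°; drift +3.8° → track 342.1°, groundspeed 114.5 kt
Leg 4: heading 142.2°; drift -3.5° → track 138.7°, groundspeed 117.4 kt

Leg 1: track=217.5°, groundspeed=108.3 kt
Leg 2: track=68.6°, groundspeed=122.3 kt
Leg 3: track=342.1°, groundspeed=114.5 kt
Leg 4: track=138.7°, groundspeed=117.4 kt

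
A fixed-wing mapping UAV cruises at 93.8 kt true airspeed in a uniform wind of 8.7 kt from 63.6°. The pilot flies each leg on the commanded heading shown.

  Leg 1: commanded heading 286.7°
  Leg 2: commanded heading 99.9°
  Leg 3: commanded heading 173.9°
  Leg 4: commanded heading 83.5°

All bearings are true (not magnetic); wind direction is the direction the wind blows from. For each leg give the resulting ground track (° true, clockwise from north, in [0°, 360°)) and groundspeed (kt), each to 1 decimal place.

Leg 1: heading 286.7°; drift -3.4° → track 283.3°, groundspeed 100.3 kt
Leg 2: heading 99.9°; drift +3.4° → track 103.3°, groundspeed 86.9 kt
Leg 3: heading 173.9°; drift +4.8° → track 178.7°, groundspeed 97.2 kt
Leg 4: heading 83.5°; drift +2.0° → track 85.5°, groundspeed 85.7 kt

Leg 1: track=283.3°, groundspeed=100.3 kt
Leg 2: track=103.3°, groundspeed=86.9 kt
Leg 3: track=178.7°, groundspeed=97.2 kt
Leg 4: track=85.5°, groundspeed=85.7 kt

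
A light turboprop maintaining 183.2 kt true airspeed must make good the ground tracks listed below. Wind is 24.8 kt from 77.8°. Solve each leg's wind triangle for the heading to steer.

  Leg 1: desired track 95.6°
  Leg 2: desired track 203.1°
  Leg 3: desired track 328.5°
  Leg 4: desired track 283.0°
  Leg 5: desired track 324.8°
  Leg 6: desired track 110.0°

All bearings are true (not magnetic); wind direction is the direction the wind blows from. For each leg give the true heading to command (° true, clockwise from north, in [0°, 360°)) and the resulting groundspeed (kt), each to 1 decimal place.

Leg 1: desired track 95.6°; wind correction -2.4° → command heading 93.2°, groundspeed 159.4 kt
Leg 2: desired track 203.1°; wind correction -6.3° → command heading 196.8°, groundspeed 196.4 kt
Leg 3: desired track 328.5°; wind correction +7.3° → command heading 335.8°, groundspeed 189.9 kt
Leg 4: desired track 283.0°; wind correction +3.3° → command heading 286.3°, groundspeed 205.3 kt
Leg 5: desired track 324.8°; wind correction +7.2° → command heading 332.0°, groundspeed 191.5 kt
Leg 6: desired track 110.0°; wind correction -4.1° → command heading 105.9°, groundspeed 161.7 kt

Leg 1: heading=93.2°, groundspeed=159.4 kt
Leg 2: heading=196.8°, groundspeed=196.4 kt
Leg 3: heading=335.8°, groundspeed=189.9 kt
Leg 4: heading=286.3°, groundspeed=205.3 kt
Leg 5: heading=332.0°, groundspeed=191.5 kt
Leg 6: heading=105.9°, groundspeed=161.7 kt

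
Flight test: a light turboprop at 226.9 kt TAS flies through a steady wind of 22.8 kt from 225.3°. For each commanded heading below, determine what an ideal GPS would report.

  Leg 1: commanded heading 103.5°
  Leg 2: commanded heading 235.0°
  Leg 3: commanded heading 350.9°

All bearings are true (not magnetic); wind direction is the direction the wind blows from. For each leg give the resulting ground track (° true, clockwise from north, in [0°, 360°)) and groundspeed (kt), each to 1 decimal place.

Leg 1: track=98.9°, groundspeed=239.7 kt
Leg 2: track=236.1°, groundspeed=204.5 kt
Leg 3: track=355.3°, groundspeed=240.9 kt

Leg 1: heading 103.5°; drift -4.6° → track 98.9°, groundspeed 239.7 kt
Leg 2: heading 235.0°; drift +1.1° → track 236.1°, groundspeed 204.5 kt
Leg 3: heading 350.9°; drift +4.4° → track 355.3°, groundspeed 240.9 kt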